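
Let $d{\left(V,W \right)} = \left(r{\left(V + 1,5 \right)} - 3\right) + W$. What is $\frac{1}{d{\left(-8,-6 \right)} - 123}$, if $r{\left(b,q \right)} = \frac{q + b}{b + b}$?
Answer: $- \frac{7}{923} \approx -0.007584$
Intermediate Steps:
$r{\left(b,q \right)} = \frac{b + q}{2 b}$
$d{\left(V,W \right)} = -3 + W + \frac{6 + V}{2 \left(1 + V\right)}$ ($d{\left(V,W \right)} = \left(\frac{\left(V + 1\right) + 5}{2 \left(V + 1\right)} - 3\right) + W = \left(\frac{\left(1 + V\right) + 5}{2 \left(1 + V\right)} - 3\right) + W = \left(\frac{6 + V}{2 \left(1 + V\right)} - 3\right) + W = \left(-3 + \frac{6 + V}{2 \left(1 + V\right)}\right) + W = -3 + W + \frac{6 + V}{2 \left(1 + V\right)}$)
$\frac{1}{d{\left(-8,-6 \right)} - 123} = \frac{1}{\frac{3 + \frac{1}{2} \left(-8\right) + \left(1 - 8\right) \left(-3 - 6\right)}{1 - 8} - 123} = \frac{1}{\frac{3 - 4 - -63}{-7} - 123} = \frac{1}{- \frac{3 - 4 + 63}{7} - 123} = \frac{1}{\left(- \frac{1}{7}\right) 62 - 123} = \frac{1}{- \frac{62}{7} - 123} = \frac{1}{- \frac{923}{7}} = - \frac{7}{923}$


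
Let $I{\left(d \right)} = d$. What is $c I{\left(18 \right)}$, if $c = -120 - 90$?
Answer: $-3780$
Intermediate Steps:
$c = -210$ ($c = -120 - 90 = -210$)
$c I{\left(18 \right)} = \left(-210\right) 18 = -3780$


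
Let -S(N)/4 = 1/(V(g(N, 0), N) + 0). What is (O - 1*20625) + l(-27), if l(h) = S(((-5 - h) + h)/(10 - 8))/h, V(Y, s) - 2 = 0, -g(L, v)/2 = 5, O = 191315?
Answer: 4608632/27 ≈ 1.7069e+5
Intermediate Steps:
g(L, v) = -10 (g(L, v) = -2*5 = -10)
V(Y, s) = 2 (V(Y, s) = 2 + 0 = 2)
S(N) = -2 (S(N) = -4/(2 + 0) = -4/2 = -4*½ = -2)
l(h) = -2/h
(O - 1*20625) + l(-27) = (191315 - 1*20625) - 2/(-27) = (191315 - 20625) - 2*(-1/27) = 170690 + 2/27 = 4608632/27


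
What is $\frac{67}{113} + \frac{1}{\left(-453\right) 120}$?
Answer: $\frac{3642007}{6142680} \approx 0.5929$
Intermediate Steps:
$\frac{67}{113} + \frac{1}{\left(-453\right) 120} = 67 \cdot \frac{1}{113} - \frac{1}{54360} = \frac{67}{113} - \frac{1}{54360} = \frac{3642007}{6142680}$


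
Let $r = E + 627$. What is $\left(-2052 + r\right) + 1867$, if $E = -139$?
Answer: $303$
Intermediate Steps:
$r = 488$ ($r = -139 + 627 = 488$)
$\left(-2052 + r\right) + 1867 = \left(-2052 + 488\right) + 1867 = -1564 + 1867 = 303$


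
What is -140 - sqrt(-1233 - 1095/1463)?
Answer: -140 - I*sqrt(2640676962)/1463 ≈ -140.0 - 35.125*I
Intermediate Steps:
-140 - sqrt(-1233 - 1095/1463) = -140 - sqrt(-1804974/1463) = -140 - I*sqrt(2640676962)/1463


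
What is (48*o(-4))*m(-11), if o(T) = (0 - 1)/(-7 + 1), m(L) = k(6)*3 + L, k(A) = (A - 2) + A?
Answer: 152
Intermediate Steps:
k(A) = -2 + 2*A (k(A) = (-2 + A) + A = -2 + 2*A)
m(L) = 30 + L (m(L) = (-2 + 2*6)*3 + L = (-2 + 12)*3 + L = 10*3 + L = 30 + L)
o(T) = 1/6 (o(T) = -1/(-6) = -1*(-1/6) = 1/6)
(48*o(-4))*m(-11) = (48*(1/6))*(30 - 11) = 8*19 = 152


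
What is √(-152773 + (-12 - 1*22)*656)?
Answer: 21*I*√397 ≈ 418.42*I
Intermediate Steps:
√(-152773 + (-12 - 1*22)*656) = √(-152773 + (-12 - 22)*656) = √(-152773 - 34*656) = √(-152773 - 22304) = √(-175077) = 21*I*√397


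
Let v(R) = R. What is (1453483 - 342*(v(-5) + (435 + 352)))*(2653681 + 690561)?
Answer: 3966401437438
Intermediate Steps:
(1453483 - 342*(v(-5) + (435 + 352)))*(2653681 + 690561) = (1453483 - 342*(-5 + (435 + 352)))*(2653681 + 690561) = (1453483 - 342*(-5 + 787))*3344242 = (1453483 - 342*782)*3344242 = (1453483 - 267444)*3344242 = 1186039*3344242 = 3966401437438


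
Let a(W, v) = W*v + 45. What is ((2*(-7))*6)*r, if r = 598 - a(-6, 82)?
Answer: -87780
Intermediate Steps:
a(W, v) = 45 + W*v
r = 1045 (r = 598 - (45 - 6*82) = 598 - (45 - 492) = 598 - 1*(-447) = 598 + 447 = 1045)
((2*(-7))*6)*r = ((2*(-7))*6)*1045 = -14*6*1045 = -84*1045 = -87780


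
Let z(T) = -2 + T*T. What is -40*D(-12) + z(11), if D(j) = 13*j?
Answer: 6359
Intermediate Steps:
z(T) = -2 + T**2
-40*D(-12) + z(11) = -520*(-12) + (-2 + 11**2) = -40*(-156) + (-2 + 121) = 6240 + 119 = 6359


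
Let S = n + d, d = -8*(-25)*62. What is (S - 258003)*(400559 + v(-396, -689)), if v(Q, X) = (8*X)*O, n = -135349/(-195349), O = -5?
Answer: -20540364063590662/195349 ≈ -1.0515e+11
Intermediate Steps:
d = 12400 (d = 200*62 = 12400)
n = 135349/195349 (n = -135349*(-1/195349) = 135349/195349 ≈ 0.69286)
S = 2422462949/195349 (S = 135349/195349 + 12400 = 2422462949/195349 ≈ 12401.)
v(Q, X) = -40*X (v(Q, X) = (8*X)*(-5) = -40*X)
(S - 258003)*(400559 + v(-396, -689)) = (2422462949/195349 - 258003)*(400559 - 40*(-689)) = -47978165098*(400559 + 27560)/195349 = -47978165098/195349*428119 = -20540364063590662/195349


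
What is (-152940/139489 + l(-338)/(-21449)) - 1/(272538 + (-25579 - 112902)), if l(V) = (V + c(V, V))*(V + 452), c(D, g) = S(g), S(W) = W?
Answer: 143041651775413/57297868492711 ≈ 2.4965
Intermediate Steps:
c(D, g) = g
l(V) = 2*V*(452 + V) (l(V) = (V + V)*(V + 452) = (2*V)*(452 + V) = 2*V*(452 + V))
(-152940/139489 + l(-338)/(-21449)) - 1/(272538 + (-25579 - 112902)) = (-152940/139489 + (2*(-338)*(452 - 338))/(-21449)) - 1/(272538 + (-25579 - 112902)) = (-152940*1/139489 + (2*(-338)*114)*(-1/21449)) - 1/(272538 - 138481) = (-152940/139489 - 77064*(-1/21449)) - 1/134057 = (-152940/139489 + 77064/21449) - 1*1/134057 = 7469170236/2991899561 - 1/134057 = 143041651775413/57297868492711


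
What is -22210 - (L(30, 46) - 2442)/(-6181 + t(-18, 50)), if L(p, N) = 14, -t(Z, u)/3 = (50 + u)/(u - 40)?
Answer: -137948738/6211 ≈ -22210.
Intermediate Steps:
t(Z, u) = -3*(50 + u)/(-40 + u) (t(Z, u) = -3*(50 + u)/(u - 40) = -3*(50 + u)/(-40 + u))
-22210 - (L(30, 46) - 2442)/(-6181 + t(-18, 50)) = -22210 - (14 - 2442)/(-6181 + 3*(-50 - 1*50)/(-40 + 50)) = -22210 - (-2428)/(-6181 + 3*(-50 - 50)/10) = -22210 - (-2428)/(-6181 + 3*(⅒)*(-100)) = -22210 - (-2428)/(-6181 - 30) = -22210 - (-2428)/(-6211) = -22210 - (-2428)*(-1)/6211 = -22210 - 1*2428/6211 = -22210 - 2428/6211 = -137948738/6211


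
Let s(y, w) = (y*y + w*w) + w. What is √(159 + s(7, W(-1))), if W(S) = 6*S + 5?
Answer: 4*√13 ≈ 14.422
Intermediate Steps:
W(S) = 5 + 6*S
s(y, w) = w + w² + y² (s(y, w) = (y² + w²) + w = (w² + y²) + w = w + w² + y²)
√(159 + s(7, W(-1))) = √(159 + ((5 + 6*(-1)) + (5 + 6*(-1))² + 7²)) = √(159 + ((5 - 6) + (5 - 6)² + 49)) = √(159 + (-1 + (-1)² + 49)) = √(159 + (-1 + 1 + 49)) = √(159 + 49) = √208 = 4*√13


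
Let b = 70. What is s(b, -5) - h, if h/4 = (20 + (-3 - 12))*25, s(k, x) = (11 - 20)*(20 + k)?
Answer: -1310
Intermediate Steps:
s(k, x) = -180 - 9*k (s(k, x) = -9*(20 + k) = -180 - 9*k)
h = 500 (h = 4*((20 + (-3 - 12))*25) = 4*((20 - 15)*25) = 4*(5*25) = 4*125 = 500)
s(b, -5) - h = (-180 - 9*70) - 1*500 = (-180 - 630) - 500 = -810 - 500 = -1310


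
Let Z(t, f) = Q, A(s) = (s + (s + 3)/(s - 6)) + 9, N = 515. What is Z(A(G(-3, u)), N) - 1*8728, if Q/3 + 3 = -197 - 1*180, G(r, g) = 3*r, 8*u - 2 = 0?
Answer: -9868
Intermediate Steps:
u = ¼ (u = ¼ + (⅛)*0 = ¼ + 0 = ¼ ≈ 0.25000)
A(s) = 9 + s + (3 + s)/(-6 + s) (A(s) = (s + (3 + s)/(-6 + s)) + 9 = 9 + s + (3 + s)/(-6 + s))
Q = -1140 (Q = -9 + 3*(-197 - 1*180) = -9 + 3*(-197 - 180) = -9 + 3*(-377) = -9 - 1131 = -1140)
Z(t, f) = -1140
Z(A(G(-3, u)), N) - 1*8728 = -1140 - 1*8728 = -1140 - 8728 = -9868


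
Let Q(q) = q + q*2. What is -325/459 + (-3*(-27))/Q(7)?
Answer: 10118/3213 ≈ 3.1491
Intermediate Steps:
Q(q) = 3*q (Q(q) = q + 2*q = 3*q)
-325/459 + (-3*(-27))/Q(7) = -325/459 + (-3*(-27))/((3*7)) = -325*1/459 + 81/21 = -325/459 + 81*(1/21) = -325/459 + 27/7 = 10118/3213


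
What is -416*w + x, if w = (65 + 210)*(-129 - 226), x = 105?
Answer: 40612105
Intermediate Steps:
w = -97625 (w = 275*(-355) = -97625)
-416*w + x = -416*(-97625) + 105 = 40612000 + 105 = 40612105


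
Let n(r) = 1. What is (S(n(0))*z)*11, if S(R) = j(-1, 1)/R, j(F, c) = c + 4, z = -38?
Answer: -2090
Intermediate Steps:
j(F, c) = 4 + c
S(R) = 5/R (S(R) = (4 + 1)/R = 5/R)
(S(n(0))*z)*11 = ((5/1)*(-38))*11 = ((5*1)*(-38))*11 = (5*(-38))*11 = -190*11 = -2090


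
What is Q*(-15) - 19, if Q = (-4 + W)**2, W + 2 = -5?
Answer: -1834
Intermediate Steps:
W = -7 (W = -2 - 5 = -7)
Q = 121 (Q = (-4 - 7)**2 = (-11)**2 = 121)
Q*(-15) - 19 = 121*(-15) - 19 = -1815 - 19 = -1834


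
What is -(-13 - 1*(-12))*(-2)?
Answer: -2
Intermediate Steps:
-(-13 - 1*(-12))*(-2) = -(-13 + 12)*(-2) = -1*(-1)*(-2) = 1*(-2) = -2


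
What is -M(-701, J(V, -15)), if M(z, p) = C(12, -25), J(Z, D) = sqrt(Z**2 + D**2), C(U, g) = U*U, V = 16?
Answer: -144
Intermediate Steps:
C(U, g) = U**2
J(Z, D) = sqrt(D**2 + Z**2)
M(z, p) = 144 (M(z, p) = 12**2 = 144)
-M(-701, J(V, -15)) = -1*144 = -144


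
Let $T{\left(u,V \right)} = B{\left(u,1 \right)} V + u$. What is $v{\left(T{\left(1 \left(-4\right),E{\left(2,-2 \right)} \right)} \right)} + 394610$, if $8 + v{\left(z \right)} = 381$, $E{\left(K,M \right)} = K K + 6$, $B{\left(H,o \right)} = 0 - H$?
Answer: $394983$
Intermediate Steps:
$B{\left(H,o \right)} = - H$
$E{\left(K,M \right)} = 6 + K^{2}$ ($E{\left(K,M \right)} = K^{2} + 6 = 6 + K^{2}$)
$T{\left(u,V \right)} = u - V u$ ($T{\left(u,V \right)} = - u V + u = - V u + u = u - V u$)
$v{\left(z \right)} = 373$ ($v{\left(z \right)} = -8 + 381 = 373$)
$v{\left(T{\left(1 \left(-4\right),E{\left(2,-2 \right)} \right)} \right)} + 394610 = 373 + 394610 = 394983$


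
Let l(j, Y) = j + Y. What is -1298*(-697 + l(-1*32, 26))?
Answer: 912494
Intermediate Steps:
l(j, Y) = Y + j
-1298*(-697 + l(-1*32, 26)) = -1298*(-697 + (26 - 1*32)) = -1298*(-697 + (26 - 32)) = -1298*(-697 - 6) = -1298*(-703) = 912494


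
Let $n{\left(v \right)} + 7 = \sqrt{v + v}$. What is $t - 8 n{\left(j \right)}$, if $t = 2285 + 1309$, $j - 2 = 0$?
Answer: $3634$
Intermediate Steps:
$j = 2$ ($j = 2 + 0 = 2$)
$n{\left(v \right)} = -7 + \sqrt{2} \sqrt{v}$ ($n{\left(v \right)} = -7 + \sqrt{v + v} = -7 + \sqrt{2 v} = -7 + \sqrt{2} \sqrt{v}$)
$t = 3594$
$t - 8 n{\left(j \right)} = 3594 - 8 \left(-7 + \sqrt{2} \sqrt{2}\right) = 3594 - 8 \left(-7 + 2\right) = 3594 - 8 \left(-5\right) = 3594 - -40 = 3594 + 40 = 3634$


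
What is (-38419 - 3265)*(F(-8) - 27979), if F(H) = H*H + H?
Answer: 1163942332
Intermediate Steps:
F(H) = H + H² (F(H) = H² + H = H + H²)
(-38419 - 3265)*(F(-8) - 27979) = (-38419 - 3265)*(-8*(1 - 8) - 27979) = -41684*(-8*(-7) - 27979) = -41684*(56 - 27979) = -41684*(-27923) = 1163942332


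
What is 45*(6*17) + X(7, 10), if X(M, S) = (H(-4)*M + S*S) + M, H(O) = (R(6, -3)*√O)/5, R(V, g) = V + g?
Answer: 4697 + 42*I/5 ≈ 4697.0 + 8.4*I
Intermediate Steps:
H(O) = 3*√O/5 (H(O) = ((6 - 3)*√O)/5 = (3*√O)*(⅕) = 3*√O/5)
X(M, S) = M + S² + 6*I*M/5 (X(M, S) = ((3*√(-4)/5)*M + S*S) + M = ((3*(2*I)/5)*M + S²) + M = ((6*I/5)*M + S²) + M = (6*I*M/5 + S²) + M = (S² + 6*I*M/5) + M = M + S² + 6*I*M/5)
45*(6*17) + X(7, 10) = 45*(6*17) + (10² + (⅕)*7*(5 + 6*I)) = 45*102 + (100 + (7 + 42*I/5)) = 4590 + (107 + 42*I/5) = 4697 + 42*I/5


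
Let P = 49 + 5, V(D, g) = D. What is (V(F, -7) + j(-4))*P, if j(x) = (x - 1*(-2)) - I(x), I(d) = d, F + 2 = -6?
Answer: -324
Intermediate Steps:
F = -8 (F = -2 - 6 = -8)
P = 54
j(x) = 2 (j(x) = (x - 1*(-2)) - x = (x + 2) - x = (2 + x) - x = 2)
(V(F, -7) + j(-4))*P = (-8 + 2)*54 = -6*54 = -324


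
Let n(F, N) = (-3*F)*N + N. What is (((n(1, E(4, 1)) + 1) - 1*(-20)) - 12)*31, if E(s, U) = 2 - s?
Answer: 403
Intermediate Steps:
n(F, N) = N - 3*F*N (n(F, N) = -3*F*N + N = N - 3*F*N)
(((n(1, E(4, 1)) + 1) - 1*(-20)) - 12)*31 = ((((2 - 1*4)*(1 - 3*1) + 1) - 1*(-20)) - 12)*31 = ((((2 - 4)*(1 - 3) + 1) + 20) - 12)*31 = (((-2*(-2) + 1) + 20) - 12)*31 = (((4 + 1) + 20) - 12)*31 = ((5 + 20) - 12)*31 = (25 - 12)*31 = 13*31 = 403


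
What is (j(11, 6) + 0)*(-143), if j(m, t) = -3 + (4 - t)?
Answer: 715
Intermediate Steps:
j(m, t) = 1 - t
(j(11, 6) + 0)*(-143) = ((1 - 1*6) + 0)*(-143) = ((1 - 6) + 0)*(-143) = (-5 + 0)*(-143) = -5*(-143) = 715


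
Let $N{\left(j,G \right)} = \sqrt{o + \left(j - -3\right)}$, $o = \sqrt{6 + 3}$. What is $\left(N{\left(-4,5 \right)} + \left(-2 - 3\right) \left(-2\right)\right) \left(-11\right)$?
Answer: $-110 - 11 \sqrt{2} \approx -125.56$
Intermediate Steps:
$o = 3$ ($o = \sqrt{9} = 3$)
$N{\left(j,G \right)} = \sqrt{6 + j}$ ($N{\left(j,G \right)} = \sqrt{3 + \left(j - -3\right)} = \sqrt{3 + \left(j + 3\right)} = \sqrt{3 + \left(3 + j\right)} = \sqrt{6 + j}$)
$\left(N{\left(-4,5 \right)} + \left(-2 - 3\right) \left(-2\right)\right) \left(-11\right) = \left(\sqrt{6 - 4} + \left(-2 - 3\right) \left(-2\right)\right) \left(-11\right) = \left(\sqrt{2} - -10\right) \left(-11\right) = \left(\sqrt{2} + 10\right) \left(-11\right) = \left(10 + \sqrt{2}\right) \left(-11\right) = -110 - 11 \sqrt{2}$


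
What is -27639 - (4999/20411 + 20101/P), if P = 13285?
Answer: -7495071664491/271160135 ≈ -27641.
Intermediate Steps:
-27639 - (4999/20411 + 20101/P) = -27639 - (4999/20411 + 20101/13285) = -27639 - 1*476693226/271160135 = -27639 - 476693226/271160135 = -7495071664491/271160135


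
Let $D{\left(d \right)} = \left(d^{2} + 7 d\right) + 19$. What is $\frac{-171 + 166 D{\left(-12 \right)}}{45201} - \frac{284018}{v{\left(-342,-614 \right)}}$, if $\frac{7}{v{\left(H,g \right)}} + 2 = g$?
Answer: $\frac{1129735003327}{45201} \approx 2.4994 \cdot 10^{7}$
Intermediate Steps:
$v{\left(H,g \right)} = \frac{7}{-2 + g}$
$D{\left(d \right)} = 19 + d^{2} + 7 d$
$\frac{-171 + 166 D{\left(-12 \right)}}{45201} - \frac{284018}{v{\left(-342,-614 \right)}} = \frac{-171 + 166 \left(19 + \left(-12\right)^{2} + 7 \left(-12\right)\right)}{45201} - \frac{284018}{7 \frac{1}{-2 - 614}} = \left(-171 + 166 \left(19 + 144 - 84\right)\right) \frac{1}{45201} - \frac{284018}{7 \frac{1}{-616}} = \left(-171 + 166 \cdot 79\right) \frac{1}{45201} - \frac{284018}{7 \left(- \frac{1}{616}\right)} = \left(-171 + 13114\right) \frac{1}{45201} - \frac{284018}{- \frac{1}{88}} = 12943 \cdot \frac{1}{45201} - -24993584 = \frac{12943}{45201} + 24993584 = \frac{1129735003327}{45201}$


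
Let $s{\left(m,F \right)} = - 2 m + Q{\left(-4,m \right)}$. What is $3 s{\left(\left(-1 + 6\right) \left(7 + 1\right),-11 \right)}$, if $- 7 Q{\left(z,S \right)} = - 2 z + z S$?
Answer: $- \frac{1224}{7} \approx -174.86$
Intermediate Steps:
$Q{\left(z,S \right)} = \frac{2 z}{7} - \frac{S z}{7}$ ($Q{\left(z,S \right)} = - \frac{- 2 z + z S}{7} = - \frac{- 2 z + S z}{7} = \frac{2 z}{7} - \frac{S z}{7}$)
$s{\left(m,F \right)} = - \frac{8}{7} - \frac{10 m}{7}$ ($s{\left(m,F \right)} = - 2 m + \frac{1}{7} \left(-4\right) \left(2 - m\right) = - 2 m + \left(- \frac{8}{7} + \frac{4 m}{7}\right) = - \frac{8}{7} - \frac{10 m}{7}$)
$3 s{\left(\left(-1 + 6\right) \left(7 + 1\right),-11 \right)} = 3 \left(- \frac{8}{7} - \frac{10 \left(-1 + 6\right) \left(7 + 1\right)}{7}\right) = 3 \left(- \frac{8}{7} - \frac{10 \cdot 5 \cdot 8}{7}\right) = 3 \left(- \frac{8}{7} - \frac{400}{7}\right) = 3 \left(- \frac{408}{7}\right) = - \frac{1224}{7}$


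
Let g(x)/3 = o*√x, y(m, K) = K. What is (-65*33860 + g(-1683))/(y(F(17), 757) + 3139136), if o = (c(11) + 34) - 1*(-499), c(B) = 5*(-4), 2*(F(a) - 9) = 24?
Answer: -2200900/3139893 + 513*I*√187/348877 ≈ -0.70095 + 0.020108*I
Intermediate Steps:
F(a) = 21 (F(a) = 9 + (½)*24 = 9 + 12 = 21)
c(B) = -20
o = 513 (o = (-20 + 34) - 1*(-499) = 14 + 499 = 513)
g(x) = 1539*√x (g(x) = 3*(513*√x) = 1539*√x)
(-65*33860 + g(-1683))/(y(F(17), 757) + 3139136) = (-65*33860 + 1539*√(-1683))/(757 + 3139136) = (-2200900 + 1539*(3*I*√187))/3139893 = (-2200900 + 4617*I*√187)*(1/3139893) = -2200900/3139893 + 513*I*√187/348877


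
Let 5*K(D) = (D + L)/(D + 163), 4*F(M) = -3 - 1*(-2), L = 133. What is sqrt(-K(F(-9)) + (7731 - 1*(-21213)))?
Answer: sqrt(34073408355)/1085 ≈ 170.13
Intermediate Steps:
F(M) = -1/4 (F(M) = (-3 - 1*(-2))/4 = (-3 + 2)/4 = (1/4)*(-1) = -1/4)
K(D) = (133 + D)/(5*(163 + D)) (K(D) = ((D + 133)/(D + 163))/5 = ((133 + D)/(163 + D))/5 = (133 + D)/(5*(163 + D)))
sqrt(-K(F(-9)) + (7731 - 1*(-21213))) = sqrt(-(133 - 1/4)/(5*(163 - 1/4)) + (7731 - 1*(-21213))) = sqrt(-531/(5*651/4*4) + (7731 + 21213)) = sqrt(-4*531/(5*651*4) + 28944) = sqrt(-1*177/1085 + 28944) = sqrt(-177/1085 + 28944) = sqrt(31404063/1085) = sqrt(34073408355)/1085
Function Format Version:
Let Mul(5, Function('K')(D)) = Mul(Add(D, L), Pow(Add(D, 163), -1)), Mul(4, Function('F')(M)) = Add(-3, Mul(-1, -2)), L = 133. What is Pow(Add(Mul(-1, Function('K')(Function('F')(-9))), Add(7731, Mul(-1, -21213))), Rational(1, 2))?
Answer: Mul(Rational(1, 1085), Pow(34073408355, Rational(1, 2))) ≈ 170.13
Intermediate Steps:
Function('F')(M) = Rational(-1, 4) (Function('F')(M) = Mul(Rational(1, 4), Add(-3, Mul(-1, -2))) = Mul(Rational(1, 4), Add(-3, 2)) = Mul(Rational(1, 4), -1) = Rational(-1, 4))
Function('K')(D) = Mul(Rational(1, 5), Pow(Add(163, D), -1), Add(133, D)) (Function('K')(D) = Mul(Rational(1, 5), Mul(Add(D, 133), Pow(Add(D, 163), -1))) = Mul(Rational(1, 5), Mul(Add(133, D), Pow(Add(163, D), -1))) = Mul(Rational(1, 5), Mul(Pow(Add(163, D), -1), Add(133, D))) = Mul(Rational(1, 5), Pow(Add(163, D), -1), Add(133, D)))
Pow(Add(Mul(-1, Function('K')(Function('F')(-9))), Add(7731, Mul(-1, -21213))), Rational(1, 2)) = Pow(Add(Mul(-1, Mul(Rational(1, 5), Pow(Add(163, Rational(-1, 4)), -1), Add(133, Rational(-1, 4)))), Add(7731, Mul(-1, -21213))), Rational(1, 2)) = Pow(Add(Mul(-1, Mul(Rational(1, 5), Pow(Rational(651, 4), -1), Rational(531, 4))), Add(7731, 21213)), Rational(1, 2)) = Pow(Add(Mul(-1, Mul(Rational(1, 5), Rational(4, 651), Rational(531, 4))), 28944), Rational(1, 2)) = Pow(Add(Mul(-1, Rational(177, 1085)), 28944), Rational(1, 2)) = Pow(Add(Rational(-177, 1085), 28944), Rational(1, 2)) = Pow(Rational(31404063, 1085), Rational(1, 2)) = Mul(Rational(1, 1085), Pow(34073408355, Rational(1, 2)))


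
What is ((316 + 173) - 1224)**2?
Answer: 540225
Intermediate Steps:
((316 + 173) - 1224)**2 = (489 - 1224)**2 = (-735)**2 = 540225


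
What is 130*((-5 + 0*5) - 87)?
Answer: -11960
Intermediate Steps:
130*((-5 + 0*5) - 87) = 130*((-5 + 0) - 87) = 130*(-5 - 87) = 130*(-92) = -11960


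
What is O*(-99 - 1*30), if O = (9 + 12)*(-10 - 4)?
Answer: 37926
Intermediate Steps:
O = -294 (O = 21*(-14) = -294)
O*(-99 - 1*30) = -294*(-99 - 1*30) = -294*(-99 - 30) = -294*(-129) = 37926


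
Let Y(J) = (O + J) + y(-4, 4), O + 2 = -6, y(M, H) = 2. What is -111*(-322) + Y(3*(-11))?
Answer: 35703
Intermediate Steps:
O = -8 (O = -2 - 6 = -8)
Y(J) = -6 + J (Y(J) = (-8 + J) + 2 = -6 + J)
-111*(-322) + Y(3*(-11)) = -111*(-322) + (-6 + 3*(-11)) = 35742 + (-6 - 33) = 35742 - 39 = 35703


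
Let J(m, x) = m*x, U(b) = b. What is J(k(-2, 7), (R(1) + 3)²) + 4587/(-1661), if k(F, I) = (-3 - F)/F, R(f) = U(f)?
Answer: 791/151 ≈ 5.2384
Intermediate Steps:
R(f) = f
k(F, I) = (-3 - F)/F
J(k(-2, 7), (R(1) + 3)²) + 4587/(-1661) = ((-3 - 1*(-2))/(-2))*(1 + 3)² + 4587/(-1661) = -(-3 + 2)/2*4² + 4587*(-1/1661) = -½*(-1)*16 - 417/151 = (½)*16 - 417/151 = 8 - 417/151 = 791/151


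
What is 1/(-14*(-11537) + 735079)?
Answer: 1/896597 ≈ 1.1153e-6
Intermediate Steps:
1/(-14*(-11537) + 735079) = 1/(161518 + 735079) = 1/896597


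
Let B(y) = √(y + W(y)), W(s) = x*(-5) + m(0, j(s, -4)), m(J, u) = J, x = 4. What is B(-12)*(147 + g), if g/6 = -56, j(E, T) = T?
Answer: -756*I*√2 ≈ -1069.1*I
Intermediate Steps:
g = -336 (g = 6*(-56) = -336)
W(s) = -20 (W(s) = 4*(-5) + 0 = -20 + 0 = -20)
B(y) = √(-20 + y) (B(y) = √(y - 20) = √(-20 + y))
B(-12)*(147 + g) = √(-20 - 12)*(147 - 336) = √(-32)*(-189) = (4*I*√2)*(-189) = -756*I*√2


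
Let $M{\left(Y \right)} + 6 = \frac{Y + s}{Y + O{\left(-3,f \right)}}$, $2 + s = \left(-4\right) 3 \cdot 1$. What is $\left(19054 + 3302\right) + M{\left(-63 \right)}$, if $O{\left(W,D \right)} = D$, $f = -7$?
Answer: $\frac{223511}{10} \approx 22351.0$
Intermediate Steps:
$s = -14$ ($s = -2 + \left(-4\right) 3 \cdot 1 = -2 - 12 = -14$)
$M{\left(Y \right)} = -6 + \frac{-14 + Y}{-7 + Y}$ ($M{\left(Y \right)} = -6 + \frac{Y - 14}{Y - 7} = -6 + \frac{-14 + Y}{-7 + Y}$)
$\left(19054 + 3302\right) + M{\left(-63 \right)} = \left(19054 + 3302\right) + \frac{28 - -315}{-7 - 63} = 22356 + \frac{28 + 315}{-70} = 22356 - \frac{49}{10} = \frac{223511}{10}$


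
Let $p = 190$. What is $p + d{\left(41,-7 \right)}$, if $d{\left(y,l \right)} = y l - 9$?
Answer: $-106$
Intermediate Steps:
$d{\left(y,l \right)} = -9 + l y$ ($d{\left(y,l \right)} = l y - 9 = -9 + l y$)
$p + d{\left(41,-7 \right)} = 190 - 296 = -106$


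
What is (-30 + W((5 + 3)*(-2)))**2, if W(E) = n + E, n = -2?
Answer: 2304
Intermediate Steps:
W(E) = -2 + E
(-30 + W((5 + 3)*(-2)))**2 = (-30 + (-2 + (5 + 3)*(-2)))**2 = (-30 + (-2 + 8*(-2)))**2 = (-30 + (-2 - 16))**2 = (-30 - 18)**2 = (-48)**2 = 2304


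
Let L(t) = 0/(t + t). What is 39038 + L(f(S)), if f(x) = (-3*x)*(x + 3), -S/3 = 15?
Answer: 39038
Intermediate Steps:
S = -45 (S = -3*15 = -45)
f(x) = -3*x*(3 + x) (f(x) = (-3*x)*(3 + x) = -3*x*(3 + x))
L(t) = 0 (L(t) = 0/(2*t) = (1/(2*t))*0 = 0)
39038 + L(f(S)) = 39038 + 0 = 39038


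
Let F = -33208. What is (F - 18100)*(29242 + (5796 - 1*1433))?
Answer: -1724205340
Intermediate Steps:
(F - 18100)*(29242 + (5796 - 1*1433)) = (-33208 - 18100)*(29242 + (5796 - 1*1433)) = -51308*(29242 + (5796 - 1433)) = -51308*(29242 + 4363) = -51308*33605 = -1724205340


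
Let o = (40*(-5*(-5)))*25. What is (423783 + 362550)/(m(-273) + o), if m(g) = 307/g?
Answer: 214668909/6824693 ≈ 31.455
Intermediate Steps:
o = 25000 (o = (40*25)*25 = 1000*25 = 25000)
(423783 + 362550)/(m(-273) + o) = (423783 + 362550)/(307/(-273) + 25000) = 786333/(307*(-1/273) + 25000) = 786333/(-307/273 + 25000) = 786333/(6824693/273) = 786333*(273/6824693) = 214668909/6824693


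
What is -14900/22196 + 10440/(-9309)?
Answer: -1064455/593743 ≈ -1.7928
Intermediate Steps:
-14900/22196 + 10440/(-9309) = -14900*1/22196 + 10440*(-1/9309) = -3725/5549 - 120/107 = -1064455/593743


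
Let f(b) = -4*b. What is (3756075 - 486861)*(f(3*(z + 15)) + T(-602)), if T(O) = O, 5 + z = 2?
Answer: -2438833644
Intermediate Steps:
z = -3 (z = -5 + 2 = -3)
(3756075 - 486861)*(f(3*(z + 15)) + T(-602)) = (3756075 - 486861)*(-12*(-3 + 15) - 602) = 3269214*(-12*12 - 602) = 3269214*(-4*36 - 602) = 3269214*(-144 - 602) = 3269214*(-746) = -2438833644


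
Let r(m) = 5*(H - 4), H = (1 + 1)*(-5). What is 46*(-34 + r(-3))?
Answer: -4784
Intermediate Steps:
H = -10 (H = 2*(-5) = -10)
r(m) = -70 (r(m) = 5*(-10 - 4) = 5*(-14) = -70)
46*(-34 + r(-3)) = 46*(-34 - 70) = 46*(-104) = -4784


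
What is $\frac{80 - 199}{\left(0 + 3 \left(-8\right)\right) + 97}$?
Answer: $- \frac{119}{73} \approx -1.6301$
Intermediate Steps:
$\frac{80 - 199}{\left(0 + 3 \left(-8\right)\right) + 97} = - \frac{119}{\left(0 - 24\right) + 97} = - \frac{119}{-24 + 97} = - \frac{119}{73}$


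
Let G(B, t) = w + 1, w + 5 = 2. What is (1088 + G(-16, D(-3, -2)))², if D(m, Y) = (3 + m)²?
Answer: 1179396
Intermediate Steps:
w = -3 (w = -5 + 2 = -3)
G(B, t) = -2 (G(B, t) = -3 + 1 = -2)
(1088 + G(-16, D(-3, -2)))² = (1088 - 2)² = 1086² = 1179396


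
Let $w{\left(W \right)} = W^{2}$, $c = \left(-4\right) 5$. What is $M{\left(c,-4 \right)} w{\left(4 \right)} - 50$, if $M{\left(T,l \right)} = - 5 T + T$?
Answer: $1230$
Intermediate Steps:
$c = -20$
$M{\left(T,l \right)} = - 4 T$
$M{\left(c,-4 \right)} w{\left(4 \right)} - 50 = \left(-4\right) \left(-20\right) 4^{2} - 50 = 80 \cdot 16 - 50 = 1280 - 50 = 1230$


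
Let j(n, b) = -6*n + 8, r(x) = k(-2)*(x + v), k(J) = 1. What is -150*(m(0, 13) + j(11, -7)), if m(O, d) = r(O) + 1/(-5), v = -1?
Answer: 8880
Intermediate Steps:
r(x) = -1 + x (r(x) = 1*(x - 1) = 1*(-1 + x) = -1 + x)
j(n, b) = 8 - 6*n
m(O, d) = -6/5 + O (m(O, d) = (-1 + O) + 1/(-5) = (-1 + O) - ⅕ = -6/5 + O)
-150*(m(0, 13) + j(11, -7)) = -150*((-6/5 + 0) + (8 - 6*11)) = -150*(-6/5 + (8 - 66)) = -150*(-6/5 - 58) = -150*(-296/5) = 8880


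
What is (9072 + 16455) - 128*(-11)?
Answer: 26935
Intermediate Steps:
(9072 + 16455) - 128*(-11) = 25527 + 1408 = 26935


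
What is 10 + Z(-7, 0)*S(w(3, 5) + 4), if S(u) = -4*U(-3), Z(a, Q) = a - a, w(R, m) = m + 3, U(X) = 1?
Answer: 10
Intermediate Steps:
w(R, m) = 3 + m
Z(a, Q) = 0
S(u) = -4 (S(u) = -4*1 = -4)
10 + Z(-7, 0)*S(w(3, 5) + 4) = 10 + 0*(-4) = 10 + 0 = 10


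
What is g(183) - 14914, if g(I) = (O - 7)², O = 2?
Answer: -14889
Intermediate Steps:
g(I) = 25 (g(I) = (2 - 7)² = (-5)² = 25)
g(183) - 14914 = 25 - 14914 = -14889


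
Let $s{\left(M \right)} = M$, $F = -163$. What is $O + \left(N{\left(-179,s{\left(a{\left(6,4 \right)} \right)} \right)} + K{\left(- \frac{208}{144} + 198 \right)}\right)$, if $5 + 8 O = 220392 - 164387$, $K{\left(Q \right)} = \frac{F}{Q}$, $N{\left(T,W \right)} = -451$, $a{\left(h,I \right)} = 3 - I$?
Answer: $\frac{11583714}{1769} \approx 6548.2$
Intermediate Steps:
$K{\left(Q \right)} = - \frac{163}{Q}$
$O = 7000$ ($O = - \frac{5}{8} + \frac{220392 - 164387}{8} = - \frac{5}{8} + \frac{1}{8} \cdot 56005 = - \frac{5}{8} + \frac{56005}{8} = 7000$)
$O + \left(N{\left(-179,s{\left(a{\left(6,4 \right)} \right)} \right)} + K{\left(- \frac{208}{144} + 198 \right)}\right) = 7000 - \left(451 + \frac{163}{- \frac{208}{144} + 198}\right) = 7000 - \left(451 + \frac{163}{\left(-208\right) \frac{1}{144} + 198}\right) = 7000 - \left(451 + \frac{163}{- \frac{13}{9} + 198}\right) = 7000 - \left(451 + \frac{163}{\frac{1769}{9}}\right) = 7000 - \frac{799286}{1769} = \frac{11583714}{1769}$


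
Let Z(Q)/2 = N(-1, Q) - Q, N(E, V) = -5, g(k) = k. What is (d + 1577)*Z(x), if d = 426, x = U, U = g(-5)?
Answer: 0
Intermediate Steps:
U = -5
x = -5
Z(Q) = -10 - 2*Q (Z(Q) = 2*(-5 - Q) = -10 - 2*Q)
(d + 1577)*Z(x) = (426 + 1577)*(-10 - 2*(-5)) = 2003*(-10 + 10) = 2003*0 = 0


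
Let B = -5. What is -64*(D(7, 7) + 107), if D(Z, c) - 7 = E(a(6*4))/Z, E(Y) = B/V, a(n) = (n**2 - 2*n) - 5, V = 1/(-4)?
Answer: -52352/7 ≈ -7478.9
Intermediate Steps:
V = -1/4 ≈ -0.25000
a(n) = -5 + n**2 - 2*n
E(Y) = 20 (E(Y) = -5/(-1/4) = -5*(-4) = 20)
D(Z, c) = 7 + 20/Z
-64*(D(7, 7) + 107) = -64*((7 + 20/7) + 107) = -64*(69/7 + 107) = -64*818/7 = -52352/7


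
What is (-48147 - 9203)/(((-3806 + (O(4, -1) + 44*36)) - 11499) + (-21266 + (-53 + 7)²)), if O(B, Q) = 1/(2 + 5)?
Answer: 200725/115048 ≈ 1.7447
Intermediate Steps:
O(B, Q) = ⅐ (O(B, Q) = 1/7 = ⅐)
(-48147 - 9203)/(((-3806 + (O(4, -1) + 44*36)) - 11499) + (-21266 + (-53 + 7)²)) = (-48147 - 9203)/(((-3806 + (⅐ + 44*36)) - 11499) + (-21266 + (-53 + 7)²)) = -57350/(((-3806 + (⅐ + 1584)) - 11499) + (-21266 + (-46)²)) = -57350/(((-3806 + 11089/7) - 11499) + (-21266 + 2116)) = -57350/((-15553/7 - 11499) - 19150) = -57350/(-96046/7 - 19150) = -57350/(-230096/7) = -57350*(-7/230096) = 200725/115048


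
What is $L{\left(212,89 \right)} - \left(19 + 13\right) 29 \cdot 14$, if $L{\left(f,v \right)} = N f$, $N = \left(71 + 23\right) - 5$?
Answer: $5876$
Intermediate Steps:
$N = 89$ ($N = 94 - 5 = 89$)
$L{\left(f,v \right)} = 89 f$
$L{\left(212,89 \right)} - \left(19 + 13\right) 29 \cdot 14 = 89 \cdot 212 - \left(19 + 13\right) 29 \cdot 14 = 18868 - 32 \cdot 29 \cdot 14 = 18868 - 928 \cdot 14 = 18868 - 12992 = 5876$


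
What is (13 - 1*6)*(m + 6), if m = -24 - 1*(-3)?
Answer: -105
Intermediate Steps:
m = -21 (m = -24 + 3 = -21)
(13 - 1*6)*(m + 6) = (13 - 1*6)*(-21 + 6) = (13 - 6)*(-15) = 7*(-15) = -105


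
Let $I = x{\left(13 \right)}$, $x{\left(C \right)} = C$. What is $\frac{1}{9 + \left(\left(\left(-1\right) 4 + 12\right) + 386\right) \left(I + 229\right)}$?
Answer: $\frac{1}{95357} \approx 1.0487 \cdot 10^{-5}$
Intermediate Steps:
$I = 13$
$\frac{1}{9 + \left(\left(\left(-1\right) 4 + 12\right) + 386\right) \left(I + 229\right)} = \frac{1}{9 + \left(\left(\left(-1\right) 4 + 12\right) + 386\right) \left(13 + 229\right)} = \frac{1}{9 + \left(\left(-4 + 12\right) + 386\right) 242} = \frac{1}{9 + \left(8 + 386\right) 242} = \frac{1}{9 + 394 \cdot 242} = \frac{1}{9 + 95348} = \frac{1}{95357}$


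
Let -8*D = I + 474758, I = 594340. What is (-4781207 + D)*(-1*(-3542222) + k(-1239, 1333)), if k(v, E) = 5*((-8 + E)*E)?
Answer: -243252293424819/4 ≈ -6.0813e+13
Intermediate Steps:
k(v, E) = 5*E*(-8 + E) (k(v, E) = 5*(E*(-8 + E)) = 5*E*(-8 + E))
D = -534549/4 (D = -(594340 + 474758)/8 = -⅛*1069098 = -534549/4 ≈ -1.3364e+5)
(-4781207 + D)*(-1*(-3542222) + k(-1239, 1333)) = (-4781207 - 534549/4)*(-1*(-3542222) + 5*1333*(-8 + 1333)) = -19659377*(3542222 + 5*1333*1325)/4 = -19659377*(3542222 + 8831125)/4 = -19659377/4*12373347 = -243252293424819/4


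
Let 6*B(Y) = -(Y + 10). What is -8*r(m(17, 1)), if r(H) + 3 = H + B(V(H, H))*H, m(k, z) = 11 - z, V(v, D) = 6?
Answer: 472/3 ≈ 157.33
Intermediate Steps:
B(Y) = -5/3 - Y/6 (B(Y) = (-(Y + 10))/6 = (-(10 + Y))/6 = (-10 - Y)/6 = -5/3 - Y/6)
r(H) = -3 - 5*H/3 (r(H) = -3 + (H + (-5/3 - ⅙*6)*H) = -3 + (H + (-5/3 - 1)*H) = -3 + (H - 8*H/3) = -3 - 5*H/3)
-8*r(m(17, 1)) = -8*(-3 - 5*(11 - 1*1)/3) = -8*(-3 - 5*(11 - 1)/3) = -8*(-3 - 5/3*10) = -8*(-3 - 50/3) = -8*(-59/3) = 472/3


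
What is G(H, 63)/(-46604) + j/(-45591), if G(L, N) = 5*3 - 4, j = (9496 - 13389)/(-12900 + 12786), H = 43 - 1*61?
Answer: -119300243/121109208948 ≈ -0.00098506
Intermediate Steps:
H = -18 (H = 43 - 61 = -18)
j = 3893/114 (j = -3893/(-114) = -3893*(-1/114) = 3893/114 ≈ 34.149)
G(L, N) = 11 (G(L, N) = 15 - 4 = 11)
G(H, 63)/(-46604) + j/(-45591) = 11/(-46604) + (3893/114)/(-45591) = 11*(-1/46604) + (3893/114)*(-1/45591) = -11/46604 - 3893/5197374 = -119300243/121109208948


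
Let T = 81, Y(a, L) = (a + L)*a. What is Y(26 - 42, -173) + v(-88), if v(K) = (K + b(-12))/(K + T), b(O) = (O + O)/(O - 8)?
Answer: 15182/5 ≈ 3036.4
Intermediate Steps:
b(O) = 2*O/(-8 + O) (b(O) = (2*O)/(-8 + O) = 2*O/(-8 + O))
Y(a, L) = a*(L + a) (Y(a, L) = (L + a)*a = a*(L + a))
v(K) = (6/5 + K)/(81 + K) (v(K) = (K + 2*(-12)/(-8 - 12))/(K + 81) = (K + 2*(-12)/(-20))/(81 + K) = (K + 2*(-12)*(-1/20))/(81 + K) = (K + 6/5)/(81 + K) = (6/5 + K)/(81 + K))
Y(26 - 42, -173) + v(-88) = (26 - 42)*(-173 + (26 - 42)) + (6/5 - 88)/(81 - 88) = -16*(-173 - 16) - 434/5/(-7) = -16*(-189) - ⅐*(-434/5) = 3024 + 62/5 = 15182/5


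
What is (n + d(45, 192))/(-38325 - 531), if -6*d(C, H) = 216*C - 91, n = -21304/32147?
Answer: 309671287/7494622992 ≈ 0.041319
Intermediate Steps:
n = -21304/32147 (n = -21304*1/32147 = -21304/32147 ≈ -0.66271)
d(C, H) = 91/6 - 36*C (d(C, H) = -(216*C - 91)/6 = -(-91 + 216*C)/6 = 91/6 - 36*C)
(n + d(45, 192))/(-38325 - 531) = (-21304/32147 + (91/6 - 36*45))/(-38325 - 531) = (-21304/32147 + (91/6 - 1620))/(-38856) = (-21304/32147 - 9629/6)*(-1/38856) = -309671287/192882*(-1/38856) = 309671287/7494622992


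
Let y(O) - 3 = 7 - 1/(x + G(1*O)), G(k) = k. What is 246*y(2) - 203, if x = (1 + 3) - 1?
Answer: 11039/5 ≈ 2207.8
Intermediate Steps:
x = 3 (x = 4 - 1 = 3)
y(O) = 10 - 1/(3 + O) (y(O) = 3 + (7 - 1/(3 + 1*O)) = 3 + (7 - 1/(3 + O)) = 10 - 1/(3 + O))
246*y(2) - 203 = 246*((29 + 10*2)/(3 + 2)) - 203 = 246*((29 + 20)/5) - 203 = 246*((1/5)*49) - 203 = 246*(49/5) - 203 = 12054/5 - 203 = 11039/5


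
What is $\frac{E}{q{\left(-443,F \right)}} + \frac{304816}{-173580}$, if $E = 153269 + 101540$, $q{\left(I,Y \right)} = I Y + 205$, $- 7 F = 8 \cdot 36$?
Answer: $\frac{6142753819}{508979955} \approx 12.069$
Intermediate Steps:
$F = - \frac{288}{7}$ ($F = - \frac{8 \cdot 36}{7} = \left(- \frac{1}{7}\right) 288 = - \frac{288}{7} \approx -41.143$)
$q{\left(I,Y \right)} = 205 + I Y$
$E = 254809$
$\frac{E}{q{\left(-443,F \right)}} + \frac{304816}{-173580} = \frac{254809}{205 - - \frac{127584}{7}} + \frac{304816}{-173580} = \frac{254809}{205 + \frac{127584}{7}} + 304816 \left(- \frac{1}{173580}\right) = \frac{254809}{\frac{129019}{7}} - \frac{76204}{43395} = 254809 \cdot \frac{7}{129019} - \frac{76204}{43395} = \frac{1783663}{129019} - \frac{76204}{43395} = \frac{6142753819}{508979955}$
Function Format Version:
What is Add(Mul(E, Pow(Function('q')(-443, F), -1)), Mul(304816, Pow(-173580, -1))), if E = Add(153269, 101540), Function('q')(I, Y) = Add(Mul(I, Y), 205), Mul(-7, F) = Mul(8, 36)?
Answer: Rational(6142753819, 508979955) ≈ 12.069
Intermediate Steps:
F = Rational(-288, 7) (F = Mul(Rational(-1, 7), Mul(8, 36)) = Mul(Rational(-1, 7), 288) = Rational(-288, 7) ≈ -41.143)
Function('q')(I, Y) = Add(205, Mul(I, Y))
E = 254809
Add(Mul(E, Pow(Function('q')(-443, F), -1)), Mul(304816, Pow(-173580, -1))) = Add(Mul(254809, Pow(Add(205, Mul(-443, Rational(-288, 7))), -1)), Mul(304816, Pow(-173580, -1))) = Add(Mul(254809, Pow(Add(205, Rational(127584, 7)), -1)), Mul(304816, Rational(-1, 173580))) = Add(Mul(254809, Pow(Rational(129019, 7), -1)), Rational(-76204, 43395)) = Add(Mul(254809, Rational(7, 129019)), Rational(-76204, 43395)) = Add(Rational(1783663, 129019), Rational(-76204, 43395)) = Rational(6142753819, 508979955)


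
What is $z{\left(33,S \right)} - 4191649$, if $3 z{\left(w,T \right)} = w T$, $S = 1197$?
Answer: $-4178482$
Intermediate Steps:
$z{\left(w,T \right)} = \frac{T w}{3}$ ($z{\left(w,T \right)} = \frac{w T}{3} = \frac{T w}{3}$)
$z{\left(33,S \right)} - 4191649 = \frac{1}{3} \cdot 1197 \cdot 33 - 4191649 = 13167 - 4191649 = -4178482$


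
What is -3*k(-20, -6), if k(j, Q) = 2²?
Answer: -12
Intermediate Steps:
k(j, Q) = 4
-3*k(-20, -6) = -3*4 = -12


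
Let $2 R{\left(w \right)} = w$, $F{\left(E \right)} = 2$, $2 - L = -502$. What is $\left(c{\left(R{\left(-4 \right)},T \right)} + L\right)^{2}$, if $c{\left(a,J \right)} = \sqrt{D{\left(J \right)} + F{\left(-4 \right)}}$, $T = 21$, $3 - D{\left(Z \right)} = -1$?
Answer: $\left(504 + \sqrt{6}\right)^{2} \approx 2.5649 \cdot 10^{5}$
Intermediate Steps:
$L = 504$ ($L = 2 - -502 = 2 + 502 = 504$)
$D{\left(Z \right)} = 4$ ($D{\left(Z \right)} = 3 - -1 = 3 + 1 = 4$)
$R{\left(w \right)} = \frac{w}{2}$
$c{\left(a,J \right)} = \sqrt{6}$ ($c{\left(a,J \right)} = \sqrt{4 + 2} = \sqrt{6}$)
$\left(c{\left(R{\left(-4 \right)},T \right)} + L\right)^{2} = \left(\sqrt{6} + 504\right)^{2} = \left(504 + \sqrt{6}\right)^{2}$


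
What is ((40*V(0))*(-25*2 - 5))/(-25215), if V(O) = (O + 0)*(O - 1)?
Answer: 0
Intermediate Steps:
V(O) = O*(-1 + O)
((40*V(0))*(-25*2 - 5))/(-25215) = ((40*(0*(-1 + 0)))*(-25*2 - 5))/(-25215) = ((40*(0*(-1)))*(-5*10 - 5))*(-1/25215) = ((40*0)*(-50 - 5))*(-1/25215) = (0*(-55))*(-1/25215) = 0*(-1/25215) = 0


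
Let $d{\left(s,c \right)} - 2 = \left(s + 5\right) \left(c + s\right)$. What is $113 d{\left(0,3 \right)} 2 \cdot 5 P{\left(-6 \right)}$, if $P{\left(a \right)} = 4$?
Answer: $76840$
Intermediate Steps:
$d{\left(s,c \right)} = 2 + \left(5 + s\right) \left(c + s\right)$ ($d{\left(s,c \right)} = 2 + \left(s + 5\right) \left(c + s\right) = 2 + \left(5 + s\right) \left(c + s\right)$)
$113 d{\left(0,3 \right)} 2 \cdot 5 P{\left(-6 \right)} = 113 \left(2 + 0^{2} + 5 \cdot 3 + 5 \cdot 0 + 3 \cdot 0\right) 2 \cdot 5 \cdot 4 = 113 \left(2 + 0 + 15 + 0 + 0\right) 2 \cdot 5 \cdot 4 = 113 \cdot 17 \cdot 2 \cdot 5 \cdot 4 = 113 \cdot 34 \cdot 5 \cdot 4 = 113 \cdot 170 \cdot 4 = 19210 \cdot 4 = 76840$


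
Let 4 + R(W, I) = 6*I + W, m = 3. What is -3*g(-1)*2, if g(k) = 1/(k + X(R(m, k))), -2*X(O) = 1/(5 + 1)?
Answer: 72/13 ≈ 5.5385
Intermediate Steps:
R(W, I) = -4 + W + 6*I (R(W, I) = -4 + (6*I + W) = -4 + (W + 6*I) = -4 + W + 6*I)
X(O) = -1/12 (X(O) = -1/(2*(5 + 1)) = -1/2/6 = -1/2*1/6 = -1/12)
g(k) = 1/(-1/12 + k) (g(k) = 1/(k - 1/12) = 1/(-1/12 + k))
-3*g(-1)*2 = -36/(-1 + 12*(-1))*2 = -36/(-1 - 12)*2 = -36/(-13)*2 = -36*(-1)/13*2 = -3*(-12/13)*2 = (36/13)*2 = 72/13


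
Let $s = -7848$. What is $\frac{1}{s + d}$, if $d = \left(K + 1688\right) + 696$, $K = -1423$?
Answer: $- \frac{1}{6887} \approx -0.0001452$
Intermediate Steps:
$d = 961$ ($d = \left(-1423 + 1688\right) + 696 = 265 + 696 = 961$)
$\frac{1}{s + d} = \frac{1}{-7848 + 961} = \frac{1}{-6887} = - \frac{1}{6887}$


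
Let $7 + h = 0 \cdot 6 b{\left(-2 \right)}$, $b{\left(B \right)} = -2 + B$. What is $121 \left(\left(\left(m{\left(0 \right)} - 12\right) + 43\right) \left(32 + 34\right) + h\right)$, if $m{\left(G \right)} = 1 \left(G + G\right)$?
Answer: $246719$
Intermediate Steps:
$m{\left(G \right)} = 2 G$ ($m{\left(G \right)} = 1 \cdot 2 G = 2 G$)
$h = -7$ ($h = -7 + 0 \cdot 6 \left(-2 - 2\right) = -7 + 0 \left(-4\right) = -7 + 0 = -7$)
$121 \left(\left(\left(m{\left(0 \right)} - 12\right) + 43\right) \left(32 + 34\right) + h\right) = 121 \left(\left(\left(2 \cdot 0 - 12\right) + 43\right) \left(32 + 34\right) - 7\right) = 121 \left(\left(\left(0 - 12\right) + 43\right) 66 - 7\right) = 121 \left(\left(-12 + 43\right) 66 - 7\right) = 121 \left(31 \cdot 66 - 7\right) = 121 \left(2046 - 7\right) = 121 \cdot 2039 = 246719$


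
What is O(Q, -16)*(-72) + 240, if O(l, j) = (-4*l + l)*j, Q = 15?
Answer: -51600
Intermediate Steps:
O(l, j) = -3*j*l (O(l, j) = (-3*l)*j = -3*j*l)
O(Q, -16)*(-72) + 240 = -3*(-16)*15*(-72) + 240 = 720*(-72) + 240 = -51840 + 240 = -51600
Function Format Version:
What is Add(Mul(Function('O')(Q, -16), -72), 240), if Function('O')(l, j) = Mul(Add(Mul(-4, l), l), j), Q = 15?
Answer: -51600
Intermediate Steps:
Function('O')(l, j) = Mul(-3, j, l) (Function('O')(l, j) = Mul(Mul(-3, l), j) = Mul(-3, j, l))
Add(Mul(Function('O')(Q, -16), -72), 240) = Add(Mul(Mul(-3, -16, 15), -72), 240) = Add(Mul(720, -72), 240) = Add(-51840, 240) = -51600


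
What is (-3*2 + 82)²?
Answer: 5776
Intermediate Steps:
(-3*2 + 82)² = (-6 + 82)² = 76² = 5776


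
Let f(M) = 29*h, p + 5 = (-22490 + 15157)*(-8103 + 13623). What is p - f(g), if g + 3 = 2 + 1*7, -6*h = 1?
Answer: -242868961/6 ≈ -4.0478e+7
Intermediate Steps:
h = -⅙ (h = -⅙*1 = -⅙ ≈ -0.16667)
p = -40478165 (p = -5 + (-22490 + 15157)*(-8103 + 13623) = -5 - 7333*5520 = -5 - 40478160 = -40478165)
g = 6 (g = -3 + (2 + 1*7) = -3 + (2 + 7) = -3 + 9 = 6)
f(M) = -29/6 (f(M) = 29*(-⅙) = -29/6)
p - f(g) = -40478165 - 1*(-29/6) = -40478165 + 29/6 = -242868961/6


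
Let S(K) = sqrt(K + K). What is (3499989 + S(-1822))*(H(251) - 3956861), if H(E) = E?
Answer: -13848091477290 - 7913220*I*sqrt(911) ≈ -1.3848e+13 - 2.3884e+8*I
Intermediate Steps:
S(K) = sqrt(2)*sqrt(K) (S(K) = sqrt(2*K) = sqrt(2)*sqrt(K))
(3499989 + S(-1822))*(H(251) - 3956861) = (3499989 + sqrt(2)*sqrt(-1822))*(251 - 3956861) = (3499989 + sqrt(2)*(I*sqrt(1822)))*(-3956610) = (3499989 + 2*I*sqrt(911))*(-3956610) = -13848091477290 - 7913220*I*sqrt(911)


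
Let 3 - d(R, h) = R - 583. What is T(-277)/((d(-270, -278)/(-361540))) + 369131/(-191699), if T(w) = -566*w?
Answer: -1358258485685982/20511793 ≈ -6.6218e+7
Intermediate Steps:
d(R, h) = 586 - R (d(R, h) = 3 - (R - 583) = 3 - (-583 + R) = 3 + (583 - R) = 586 - R)
T(-277)/((d(-270, -278)/(-361540))) + 369131/(-191699) = (-566*(-277))/(((586 - 1*(-270))/(-361540))) + 369131/(-191699) = 156782/(((586 + 270)*(-1/361540))) + 369131*(-1/191699) = 156782/((856*(-1/361540))) - 369131/191699 = 156782/(-214/90385) - 369131/191699 = 156782*(-90385/214) - 369131/191699 = -7085370535/107 - 369131/191699 = -1358258485685982/20511793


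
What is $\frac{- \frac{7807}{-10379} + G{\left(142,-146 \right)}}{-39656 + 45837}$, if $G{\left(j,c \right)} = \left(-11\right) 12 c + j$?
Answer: $\frac{201505713}{64152599} \approx 3.141$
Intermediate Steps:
$G{\left(j,c \right)} = j - 132 c$ ($G{\left(j,c \right)} = - 132 c + j = j - 132 c$)
$\frac{- \frac{7807}{-10379} + G{\left(142,-146 \right)}}{-39656 + 45837} = \frac{- \frac{7807}{-10379} + \left(142 - -19272\right)}{-39656 + 45837} = \frac{\left(-7807\right) \left(- \frac{1}{10379}\right) + \left(142 + 19272\right)}{6181} = \left(\frac{7807}{10379} + 19414\right) \frac{1}{6181} = \frac{201505713}{10379} \cdot \frac{1}{6181} = \frac{201505713}{64152599}$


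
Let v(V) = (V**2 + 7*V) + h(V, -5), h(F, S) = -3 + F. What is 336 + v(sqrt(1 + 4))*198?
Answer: 732 + 1584*sqrt(5) ≈ 4273.9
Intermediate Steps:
v(V) = -3 + V**2 + 8*V (v(V) = (V**2 + 7*V) + (-3 + V) = -3 + V**2 + 8*V)
336 + v(sqrt(1 + 4))*198 = 336 + (-3 + (sqrt(1 + 4))**2 + 8*sqrt(1 + 4))*198 = 336 + (-3 + (sqrt(5))**2 + 8*sqrt(5))*198 = 336 + (-3 + 5 + 8*sqrt(5))*198 = 336 + (2 + 8*sqrt(5))*198 = 336 + (396 + 1584*sqrt(5)) = 732 + 1584*sqrt(5)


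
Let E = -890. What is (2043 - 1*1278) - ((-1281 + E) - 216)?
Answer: 3152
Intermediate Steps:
(2043 - 1*1278) - ((-1281 + E) - 216) = (2043 - 1*1278) - ((-1281 - 890) - 216) = (2043 - 1278) - (-2171 - 216) = 765 - 1*(-2387) = 765 + 2387 = 3152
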